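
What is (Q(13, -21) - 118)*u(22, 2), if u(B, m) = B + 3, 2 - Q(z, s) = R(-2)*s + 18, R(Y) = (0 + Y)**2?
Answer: -1250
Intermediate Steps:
R(Y) = Y**2
Q(z, s) = -16 - 4*s (Q(z, s) = 2 - ((-2)**2*s + 18) = 2 - (4*s + 18) = 2 - (18 + 4*s) = 2 + (-18 - 4*s) = -16 - 4*s)
u(B, m) = 3 + B
(Q(13, -21) - 118)*u(22, 2) = ((-16 - 4*(-21)) - 118)*(3 + 22) = ((-16 + 84) - 118)*25 = (68 - 118)*25 = -50*25 = -1250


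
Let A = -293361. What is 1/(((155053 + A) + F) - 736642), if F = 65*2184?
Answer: -1/732990 ≈ -1.3643e-6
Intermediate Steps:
F = 141960
1/(((155053 + A) + F) - 736642) = 1/(((155053 - 293361) + 141960) - 736642) = 1/((-138308 + 141960) - 736642) = 1/(3652 - 736642) = 1/(-732990) = -1/732990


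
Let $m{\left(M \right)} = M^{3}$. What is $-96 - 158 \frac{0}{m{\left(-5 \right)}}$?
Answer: $-96$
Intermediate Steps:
$-96 - 158 \frac{0}{m{\left(-5 \right)}} = -96 - 158 \frac{0}{\left(-5\right)^{3}} = -96 - 158 \frac{0}{-125} = -96 - 158 \cdot 0 \left(- \frac{1}{125}\right) = -96 - 0 = -96 + 0 = -96$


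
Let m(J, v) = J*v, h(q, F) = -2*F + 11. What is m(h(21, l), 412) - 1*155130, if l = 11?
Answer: -159662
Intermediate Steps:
h(q, F) = 11 - 2*F
m(h(21, l), 412) - 1*155130 = (11 - 2*11)*412 - 1*155130 = (11 - 22)*412 - 155130 = -11*412 - 155130 = -4532 - 155130 = -159662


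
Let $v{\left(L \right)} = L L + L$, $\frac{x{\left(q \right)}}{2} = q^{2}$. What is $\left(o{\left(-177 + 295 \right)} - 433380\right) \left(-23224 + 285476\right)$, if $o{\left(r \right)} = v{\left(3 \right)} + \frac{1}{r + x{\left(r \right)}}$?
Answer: $- \frac{1589190668552362}{13983} \approx -1.1365 \cdot 10^{11}$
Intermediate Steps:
$x{\left(q \right)} = 2 q^{2}$
$v{\left(L \right)} = L + L^{2}$ ($v{\left(L \right)} = L^{2} + L = L + L^{2}$)
$o{\left(r \right)} = 12 + \frac{1}{r + 2 r^{2}}$ ($o{\left(r \right)} = 3 \left(1 + 3\right) + \frac{1}{r + 2 r^{2}} = 3 \cdot 4 + \frac{1}{r + 2 r^{2}} = 12 + \frac{1}{r + 2 r^{2}}$)
$\left(o{\left(-177 + 295 \right)} - 433380\right) \left(-23224 + 285476\right) = \left(\frac{1 + 12 \left(-177 + 295\right) + 24 \left(-177 + 295\right)^{2}}{\left(-177 + 295\right) \left(1 + 2 \left(-177 + 295\right)\right)} - 433380\right) \left(-23224 + 285476\right) = \left(\frac{1 + 12 \cdot 118 + 24 \cdot 118^{2}}{118 \left(1 + 2 \cdot 118\right)} - 433380\right) 262252 = \left(\frac{1 + 1416 + 24 \cdot 13924}{118 \left(1 + 236\right)} - 433380\right) 262252 = \left(\frac{1 + 1416 + 334176}{118 \cdot 237} - 433380\right) 262252 = \left(\frac{1}{118} \cdot \frac{1}{237} \cdot 335593 - 433380\right) 262252 = \left(\frac{335593}{27966} - 433380\right) 262252 = \left(- \frac{12119569487}{27966}\right) 262252 = - \frac{1589190668552362}{13983}$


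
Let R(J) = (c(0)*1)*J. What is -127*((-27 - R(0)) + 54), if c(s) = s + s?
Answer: -3429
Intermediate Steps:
c(s) = 2*s
R(J) = 0 (R(J) = ((2*0)*1)*J = (0*1)*J = 0*J = 0)
-127*((-27 - R(0)) + 54) = -127*((-27 - 1*0) + 54) = -127*((-27 + 0) + 54) = -127*(-27 + 54) = -127*27 = -3429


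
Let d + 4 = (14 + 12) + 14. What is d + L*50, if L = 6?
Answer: 336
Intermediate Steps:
d = 36 (d = -4 + ((14 + 12) + 14) = -4 + (26 + 14) = -4 + 40 = 36)
d + L*50 = 36 + 6*50 = 36 + 300 = 336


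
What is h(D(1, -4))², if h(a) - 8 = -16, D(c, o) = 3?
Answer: 64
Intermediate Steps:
h(a) = -8 (h(a) = 8 - 16 = -8)
h(D(1, -4))² = (-8)² = 64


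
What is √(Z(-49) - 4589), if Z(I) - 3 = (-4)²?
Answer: I*√4570 ≈ 67.602*I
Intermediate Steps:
Z(I) = 19 (Z(I) = 3 + (-4)² = 3 + 16 = 19)
√(Z(-49) - 4589) = √(19 - 4589) = √(-4570) = I*√4570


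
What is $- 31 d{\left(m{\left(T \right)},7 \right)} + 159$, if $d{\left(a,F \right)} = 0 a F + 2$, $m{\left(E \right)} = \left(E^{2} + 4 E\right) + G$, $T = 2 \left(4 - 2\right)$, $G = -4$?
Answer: $97$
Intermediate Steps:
$T = 4$ ($T = 2 \cdot 2 = 4$)
$m{\left(E \right)} = -4 + E^{2} + 4 E$ ($m{\left(E \right)} = \left(E^{2} + 4 E\right) - 4 = -4 + E^{2} + 4 E$)
$d{\left(a,F \right)} = 2$ ($d{\left(a,F \right)} = 0 F + 2 = 0 + 2 = 2$)
$- 31 d{\left(m{\left(T \right)},7 \right)} + 159 = \left(-31\right) 2 + 159 = -62 + 159 = 97$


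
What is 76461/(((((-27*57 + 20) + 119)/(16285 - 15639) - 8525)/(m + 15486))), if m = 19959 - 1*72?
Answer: -873603549819/2754275 ≈ -3.1718e+5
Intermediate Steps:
m = 19887 (m = 19959 - 72 = 19887)
76461/(((((-27*57 + 20) + 119)/(16285 - 15639) - 8525)/(m + 15486))) = 76461/(((((-27*57 + 20) + 119)/(16285 - 15639) - 8525)/(19887 + 15486))) = 76461/(((((-1539 + 20) + 119)/646 - 8525)/35373)) = 76461/((((-1519 + 119)*(1/646) - 8525)*(1/35373))) = 76461/(((-1400*1/646 - 8525)*(1/35373))) = 76461/(((-700/323 - 8525)*(1/35373))) = 76461/((-2754275/323*1/35373)) = 76461/(-2754275/11425479) = 76461*(-11425479/2754275) = -873603549819/2754275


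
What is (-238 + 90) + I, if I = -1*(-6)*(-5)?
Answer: -178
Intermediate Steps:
I = -30 (I = 6*(-5) = -30)
(-238 + 90) + I = (-238 + 90) - 30 = -148 - 30 = -178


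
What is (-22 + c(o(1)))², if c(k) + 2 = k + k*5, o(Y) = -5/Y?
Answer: 2916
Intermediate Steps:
c(k) = -2 + 6*k (c(k) = -2 + (k + k*5) = -2 + (k + 5*k) = -2 + 6*k)
(-22 + c(o(1)))² = (-22 + (-2 + 6*(-5/1)))² = (-22 + (-2 + 6*(-5*1)))² = (-22 + (-2 + 6*(-5)))² = (-22 + (-2 - 30))² = (-22 - 32)² = (-54)² = 2916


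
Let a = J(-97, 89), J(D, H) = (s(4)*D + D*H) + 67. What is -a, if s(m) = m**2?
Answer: 10118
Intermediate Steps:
J(D, H) = 67 + 16*D + D*H (J(D, H) = (4**2*D + D*H) + 67 = (16*D + D*H) + 67 = 67 + 16*D + D*H)
a = -10118 (a = 67 + 16*(-97) - 97*89 = 67 - 1552 - 8633 = -10118)
-a = -1*(-10118) = 10118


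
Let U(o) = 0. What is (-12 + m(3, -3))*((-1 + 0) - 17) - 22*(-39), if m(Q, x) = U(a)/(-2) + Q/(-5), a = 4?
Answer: 5424/5 ≈ 1084.8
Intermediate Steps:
m(Q, x) = -Q/5 (m(Q, x) = 0/(-2) + Q/(-5) = 0*(-½) + Q*(-⅕) = 0 - Q/5 = -Q/5)
(-12 + m(3, -3))*((-1 + 0) - 17) - 22*(-39) = (-12 - ⅕*3)*((-1 + 0) - 17) - 22*(-39) = (-12 - ⅗)*(-1 - 17) + 858 = -63/5*(-18) + 858 = 1134/5 + 858 = 5424/5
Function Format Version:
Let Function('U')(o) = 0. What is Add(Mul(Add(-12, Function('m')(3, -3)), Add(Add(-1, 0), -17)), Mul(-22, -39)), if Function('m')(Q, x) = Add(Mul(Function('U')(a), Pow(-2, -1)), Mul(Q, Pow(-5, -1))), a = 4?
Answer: Rational(5424, 5) ≈ 1084.8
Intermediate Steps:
Function('m')(Q, x) = Mul(Rational(-1, 5), Q) (Function('m')(Q, x) = Add(Mul(0, Pow(-2, -1)), Mul(Q, Pow(-5, -1))) = Add(Mul(0, Rational(-1, 2)), Mul(Q, Rational(-1, 5))) = Add(0, Mul(Rational(-1, 5), Q)) = Mul(Rational(-1, 5), Q))
Add(Mul(Add(-12, Function('m')(3, -3)), Add(Add(-1, 0), -17)), Mul(-22, -39)) = Add(Mul(Add(-12, Mul(Rational(-1, 5), 3)), Add(Add(-1, 0), -17)), Mul(-22, -39)) = Add(Mul(Add(-12, Rational(-3, 5)), Add(-1, -17)), 858) = Add(Mul(Rational(-63, 5), -18), 858) = Add(Rational(1134, 5), 858) = Rational(5424, 5)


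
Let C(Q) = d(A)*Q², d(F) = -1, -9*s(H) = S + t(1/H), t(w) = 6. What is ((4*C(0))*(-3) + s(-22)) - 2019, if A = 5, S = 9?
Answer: -6062/3 ≈ -2020.7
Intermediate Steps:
s(H) = -5/3 (s(H) = -(9 + 6)/9 = -⅑*15 = -5/3)
C(Q) = -Q²
((4*C(0))*(-3) + s(-22)) - 2019 = ((4*(-1*0²))*(-3) - 5/3) - 2019 = ((4*(-1*0))*(-3) - 5/3) - 2019 = ((4*0)*(-3) - 5/3) - 2019 = (0*(-3) - 5/3) - 2019 = (0 - 5/3) - 2019 = -5/3 - 2019 = -6062/3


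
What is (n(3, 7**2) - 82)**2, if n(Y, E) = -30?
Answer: 12544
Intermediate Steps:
(n(3, 7**2) - 82)**2 = (-30 - 82)**2 = (-112)**2 = 12544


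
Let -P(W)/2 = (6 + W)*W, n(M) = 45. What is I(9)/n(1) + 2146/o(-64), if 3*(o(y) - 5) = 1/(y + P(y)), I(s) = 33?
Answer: 724351669/1684785 ≈ 429.94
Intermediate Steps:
P(W) = -2*W*(6 + W) (P(W) = -2*(6 + W)*W = -2*W*(6 + W))
o(y) = 5 + 1/(3*(y - 2*y*(6 + y)))
I(9)/n(1) + 2146/o(-64) = 33/45 + 2146/(((⅓)*(-1 + 30*(-64)² + 165*(-64))/(-64*(11 + 2*(-64))))) = 33*(1/45) + 2146/(((⅓)*(-1/64)*(-1 + 30*4096 - 10560)/(11 - 128))) = 11/15 + 2146/(((⅓)*(-1/64)*(-1 + 122880 - 10560)/(-117))) = 11/15 + 2146/(((⅓)*(-1/64)*(-1/117)*112319)) = 11/15 + 2146/(112319/22464) = 11/15 + 2146*(22464/112319) = 11/15 + 48207744/112319 = 724351669/1684785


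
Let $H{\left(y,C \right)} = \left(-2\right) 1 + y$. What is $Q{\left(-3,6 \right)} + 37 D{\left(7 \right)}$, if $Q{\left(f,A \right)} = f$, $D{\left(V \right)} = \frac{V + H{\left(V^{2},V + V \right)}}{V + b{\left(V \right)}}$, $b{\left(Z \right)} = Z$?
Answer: $\frac{978}{7} \approx 139.71$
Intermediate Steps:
$H{\left(y,C \right)} = -2 + y$
$D{\left(V \right)} = \frac{-2 + V + V^{2}}{2 V}$ ($D{\left(V \right)} = \frac{V + \left(-2 + V^{2}\right)}{V + V} = \frac{-2 + V + V^{2}}{2 V}$)
$Q{\left(-3,6 \right)} + 37 D{\left(7 \right)} = -3 + 37 \frac{-2 + 7 + 7^{2}}{2 \cdot 7} = -3 + 37 \cdot \frac{1}{2} \cdot \frac{1}{7} \left(-2 + 7 + 49\right) = -3 + 37 \cdot \frac{1}{2} \cdot \frac{1}{7} \cdot 54 = -3 + 37 \cdot \frac{27}{7} = -3 + \frac{999}{7} = \frac{978}{7}$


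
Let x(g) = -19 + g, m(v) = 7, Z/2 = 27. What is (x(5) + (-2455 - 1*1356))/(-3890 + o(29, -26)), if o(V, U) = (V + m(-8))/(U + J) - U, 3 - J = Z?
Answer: 98175/99188 ≈ 0.98979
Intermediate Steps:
Z = 54 (Z = 2*27 = 54)
J = -51 (J = 3 - 1*54 = 3 - 54 = -51)
o(V, U) = -U + (7 + V)/(-51 + U) (o(V, U) = (V + 7)/(U - 51) - U = (7 + V)/(-51 + U) - U = -U + (7 + V)/(-51 + U))
(x(5) + (-2455 - 1*1356))/(-3890 + o(29, -26)) = ((-19 + 5) + (-2455 - 1*1356))/(-3890 + (7 + 29 - 1*(-26)² + 51*(-26))/(-51 - 26)) = (-14 + (-2455 - 1356))/(-3890 + (7 + 29 - 1*676 - 1326)/(-77)) = (-14 - 3811)/(-3890 - (7 + 29 - 676 - 1326)/77) = -3825/(-3890 - 1/77*(-1966)) = -3825/(-3890 + 1966/77) = -3825/(-297564/77) = -3825*(-77/297564) = 98175/99188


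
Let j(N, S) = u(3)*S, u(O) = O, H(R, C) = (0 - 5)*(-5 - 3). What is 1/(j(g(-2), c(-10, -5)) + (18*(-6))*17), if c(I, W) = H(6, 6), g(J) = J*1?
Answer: -1/1716 ≈ -0.00058275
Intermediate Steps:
g(J) = J
H(R, C) = 40 (H(R, C) = -5*(-8) = 40)
c(I, W) = 40
j(N, S) = 3*S
1/(j(g(-2), c(-10, -5)) + (18*(-6))*17) = 1/(3*40 + (18*(-6))*17) = 1/(120 - 108*17) = 1/(120 - 1836) = 1/(-1716) = -1/1716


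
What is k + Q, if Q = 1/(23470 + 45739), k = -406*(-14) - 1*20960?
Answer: -1057236683/69209 ≈ -15276.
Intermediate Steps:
k = -15276 (k = 5684 - 20960 = -15276)
Q = 1/69209 ≈ 1.4449e-5
k + Q = -15276 + 1/69209 = -1057236683/69209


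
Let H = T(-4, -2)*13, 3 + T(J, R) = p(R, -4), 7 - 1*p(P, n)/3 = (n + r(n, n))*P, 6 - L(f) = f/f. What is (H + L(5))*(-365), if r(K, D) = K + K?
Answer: 254405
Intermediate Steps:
r(K, D) = 2*K
L(f) = 5 (L(f) = 6 - f/f = 6 - 1*1 = 6 - 1 = 5)
p(P, n) = 21 - 9*P*n (p(P, n) = 21 - 3*(n + 2*n)*P = 21 - 3*3*n*P = 21 - 9*P*n)
T(J, R) = 18 + 36*R (T(J, R) = -3 + (21 - 9*R*(-4)) = -3 + (21 + 36*R) = 18 + 36*R)
H = -702 (H = (18 + 36*(-2))*13 = (18 - 72)*13 = -54*13 = -702)
(H + L(5))*(-365) = (-702 + 5)*(-365) = -697*(-365) = 254405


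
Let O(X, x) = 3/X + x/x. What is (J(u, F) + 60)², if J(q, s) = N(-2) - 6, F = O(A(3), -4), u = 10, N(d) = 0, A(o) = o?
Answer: 2916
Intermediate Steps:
O(X, x) = 1 + 3/X (O(X, x) = 3/X + 1 = 1 + 3/X)
F = 2 (F = (3 + 3)/3 = (⅓)*6 = 2)
J(q, s) = -6 (J(q, s) = 0 - 6 = -6)
(J(u, F) + 60)² = (-6 + 60)² = 54² = 2916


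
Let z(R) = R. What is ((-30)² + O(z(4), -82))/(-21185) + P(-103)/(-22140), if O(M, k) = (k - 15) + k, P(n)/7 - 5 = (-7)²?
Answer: -88781/1737170 ≈ -0.051107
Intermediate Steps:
P(n) = 378 (P(n) = 35 + 7*(-7)² = 35 + 7*49 = 35 + 343 = 378)
O(M, k) = -15 + 2*k (O(M, k) = (-15 + k) + k = -15 + 2*k)
((-30)² + O(z(4), -82))/(-21185) + P(-103)/(-22140) = ((-30)² + (-15 + 2*(-82)))/(-21185) + 378/(-22140) = (900 + (-15 - 164))*(-1/21185) + 378*(-1/22140) = (900 - 179)*(-1/21185) - 7/410 = 721*(-1/21185) - 7/410 = -721/21185 - 7/410 = -88781/1737170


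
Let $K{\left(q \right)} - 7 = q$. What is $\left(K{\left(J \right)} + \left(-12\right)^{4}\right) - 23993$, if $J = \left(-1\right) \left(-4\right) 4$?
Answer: $-3234$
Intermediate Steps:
$J = 16$ ($J = 4 \cdot 4 = 16$)
$K{\left(q \right)} = 7 + q$
$\left(K{\left(J \right)} + \left(-12\right)^{4}\right) - 23993 = \left(\left(7 + 16\right) + \left(-12\right)^{4}\right) - 23993 = \left(23 + 20736\right) - 23993 = 20759 - 23993 = -3234$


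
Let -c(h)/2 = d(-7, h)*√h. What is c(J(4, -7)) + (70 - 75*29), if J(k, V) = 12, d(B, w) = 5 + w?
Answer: -2105 - 68*√3 ≈ -2222.8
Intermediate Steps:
c(h) = -2*√h*(5 + h) (c(h) = -2*(5 + h)*√h = -2*√h*(5 + h))
c(J(4, -7)) + (70 - 75*29) = 2*√12*(-5 - 1*12) + (70 - 75*29) = 2*(2*√3)*(-5 - 12) + (70 - 2175) = 2*(2*√3)*(-17) - 2105 = -68*√3 - 2105 = -2105 - 68*√3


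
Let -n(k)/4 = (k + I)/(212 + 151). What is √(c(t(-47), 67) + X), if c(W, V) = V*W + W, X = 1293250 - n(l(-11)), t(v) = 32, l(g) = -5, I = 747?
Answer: √1410727818/33 ≈ 1138.2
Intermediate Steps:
n(k) = -996/121 - 4*k/363 (n(k) = -4*(k + 747)/(212 + 151) = -4*(747 + k)/363 = -4*(249/121 + k/363) = -996/121 - 4*k/363)
X = 469452718/363 (X = 1293250 - (-996/121 - 4/363*(-5)) = 1293250 - (-996/121 + 20/363) = 1293250 - 1*(-2968/363) = 1293250 + 2968/363 = 469452718/363 ≈ 1.2933e+6)
c(W, V) = W + V*W
√(c(t(-47), 67) + X) = √(32*(1 + 67) + 469452718/363) = √(32*68 + 469452718/363) = √(2176 + 469452718/363) = √(470242606/363) = √1410727818/33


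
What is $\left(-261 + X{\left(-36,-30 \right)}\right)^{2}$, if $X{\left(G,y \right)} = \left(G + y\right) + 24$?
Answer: $91809$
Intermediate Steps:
$X{\left(G,y \right)} = 24 + G + y$
$\left(-261 + X{\left(-36,-30 \right)}\right)^{2} = \left(-261 - 42\right)^{2} = \left(-303\right)^{2} = 91809$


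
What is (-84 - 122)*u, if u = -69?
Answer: 14214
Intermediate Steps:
(-84 - 122)*u = (-84 - 122)*(-69) = -206*(-69) = 14214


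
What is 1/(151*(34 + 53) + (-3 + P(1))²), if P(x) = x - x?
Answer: 1/13146 ≈ 7.6069e-5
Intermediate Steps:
P(x) = 0
1/(151*(34 + 53) + (-3 + P(1))²) = 1/(151*(34 + 53) + (-3 + 0)²) = 1/(151*87 + (-3)²) = 1/(13137 + 9) = 1/13146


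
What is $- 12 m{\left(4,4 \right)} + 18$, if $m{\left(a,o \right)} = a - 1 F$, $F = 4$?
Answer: $18$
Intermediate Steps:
$m{\left(a,o \right)} = -4 + a$ ($m{\left(a,o \right)} = a - 1 \cdot 4 = a - 4 = -4 + a$)
$- 12 m{\left(4,4 \right)} + 18 = - 12 \left(-4 + 4\right) + 18 = \left(-12\right) 0 + 18 = 0 + 18 = 18$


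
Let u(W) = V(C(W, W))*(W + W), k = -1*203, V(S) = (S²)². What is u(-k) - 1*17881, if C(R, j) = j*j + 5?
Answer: 1171399678826733966215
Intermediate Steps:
C(R, j) = 5 + j² (C(R, j) = j² + 5 = 5 + j²)
V(S) = S⁴
k = -203
u(W) = 2*W*(5 + W²)⁴ (u(W) = (5 + W²)⁴*(W + W) = (5 + W²)⁴*(2*W) = 2*W*(5 + W²)⁴)
u(-k) - 1*17881 = 2*(-1*(-203))*(5 + (-1*(-203))²)⁴ - 1*17881 = 2*203*(5 + 203²)⁴ - 17881 = 2*203*(5 + 41209)⁴ - 17881 = 2*203*41214⁴ - 17881 = 2*203*2885220883809689616 - 17881 = 1171399678826733984096 - 17881 = 1171399678826733966215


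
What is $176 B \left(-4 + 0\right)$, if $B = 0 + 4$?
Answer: $-2816$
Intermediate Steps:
$B = 4$
$176 B \left(-4 + 0\right) = 176 \cdot 4 \left(-4 + 0\right) = 176 \cdot 4 \left(-4\right) = 176 \left(-16\right) = -2816$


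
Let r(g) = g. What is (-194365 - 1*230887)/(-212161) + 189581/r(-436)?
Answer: -40036284669/92502196 ≈ -432.81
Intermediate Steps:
(-194365 - 1*230887)/(-212161) + 189581/r(-436) = (-194365 - 1*230887)/(-212161) + 189581/(-436) = (-194365 - 230887)*(-1/212161) + 189581*(-1/436) = -425252*(-1/212161) - 189581/436 = 425252/212161 - 189581/436 = -40036284669/92502196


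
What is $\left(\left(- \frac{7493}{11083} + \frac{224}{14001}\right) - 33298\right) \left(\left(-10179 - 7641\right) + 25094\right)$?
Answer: $- \frac{37585163486474990}{155173083} \approx -2.4221 \cdot 10^{8}$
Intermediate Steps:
$\left(\left(- \frac{7493}{11083} + \frac{224}{14001}\right) - 33298\right) \left(\left(-10179 - 7641\right) + 25094\right) = \left(\left(\left(-7493\right) \frac{1}{11083} + 224 \cdot \frac{1}{14001}\right) - 33298\right) \left(\left(-10179 - 7641\right) + 25094\right) = \left(\left(- \frac{7493}{11083} + \frac{224}{14001}\right) - 33298\right) \left(-17820 + 25094\right) = \left(- \frac{102426901}{155173083} - 33298\right) 7274 = \left(- \frac{5167055744635}{155173083}\right) 7274 = - \frac{37585163486474990}{155173083}$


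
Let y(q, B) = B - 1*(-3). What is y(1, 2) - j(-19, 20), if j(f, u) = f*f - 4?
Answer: -352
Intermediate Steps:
j(f, u) = -4 + f² (j(f, u) = f² - 4 = -4 + f²)
y(q, B) = 3 + B (y(q, B) = B + 3 = 3 + B)
y(1, 2) - j(-19, 20) = (3 + 2) - (-4 + (-19)²) = 5 - (-4 + 361) = 5 - 1*357 = 5 - 357 = -352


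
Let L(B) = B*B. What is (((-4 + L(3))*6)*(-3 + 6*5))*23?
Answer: 18630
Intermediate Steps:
L(B) = B²
(((-4 + L(3))*6)*(-3 + 6*5))*23 = (((-4 + 3²)*6)*(-3 + 6*5))*23 = (((-4 + 9)*6)*(-3 + 30))*23 = ((5*6)*27)*23 = (30*27)*23 = 810*23 = 18630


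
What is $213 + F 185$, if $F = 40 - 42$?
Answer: $-157$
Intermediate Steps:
$F = -2$ ($F = 40 - 42 = -2$)
$213 + F 185 = 213 - 370 = -157$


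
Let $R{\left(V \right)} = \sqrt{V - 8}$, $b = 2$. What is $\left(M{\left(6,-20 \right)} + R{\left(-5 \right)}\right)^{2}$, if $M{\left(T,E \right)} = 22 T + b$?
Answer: $\left(134 + i \sqrt{13}\right)^{2} \approx 17943.0 + 966.29 i$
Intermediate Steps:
$R{\left(V \right)} = \sqrt{-8 + V}$
$M{\left(T,E \right)} = 2 + 22 T$ ($M{\left(T,E \right)} = 22 T + 2 = 2 + 22 T$)
$\left(M{\left(6,-20 \right)} + R{\left(-5 \right)}\right)^{2} = \left(\left(2 + 22 \cdot 6\right) + \sqrt{-8 - 5}\right)^{2} = \left(\left(2 + 132\right) + \sqrt{-13}\right)^{2} = \left(134 + i \sqrt{13}\right)^{2}$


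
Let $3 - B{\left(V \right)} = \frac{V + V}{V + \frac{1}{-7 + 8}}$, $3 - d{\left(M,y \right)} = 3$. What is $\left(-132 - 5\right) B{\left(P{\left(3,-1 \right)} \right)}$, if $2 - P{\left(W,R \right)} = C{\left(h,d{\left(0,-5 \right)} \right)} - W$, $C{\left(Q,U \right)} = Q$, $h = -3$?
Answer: $- \frac{1507}{9} \approx -167.44$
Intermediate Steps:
$d{\left(M,y \right)} = 0$ ($d{\left(M,y \right)} = 3 - 3 = 0$)
$P{\left(W,R \right)} = 5 + W$ ($P{\left(W,R \right)} = 2 - \left(-3 - W\right) = 2 + \left(3 + W\right) = 5 + W$)
$B{\left(V \right)} = 3 - \frac{2 V}{1 + V}$ ($B{\left(V \right)} = 3 - \frac{V + V}{V + \frac{1}{-7 + 8}} = 3 - \frac{2 V}{V + 1^{-1}} = 3 - \frac{2 V}{V + 1} = 3 - \frac{2 V}{1 + V}$)
$\left(-132 - 5\right) B{\left(P{\left(3,-1 \right)} \right)} = \left(-132 - 5\right) \frac{3 + \left(5 + 3\right)}{1 + \left(5 + 3\right)} = - 137 \frac{3 + 8}{1 + 8} = - 137 \cdot \frac{1}{9} \cdot 11 = \left(-137\right) \frac{11}{9} = - \frac{1507}{9}$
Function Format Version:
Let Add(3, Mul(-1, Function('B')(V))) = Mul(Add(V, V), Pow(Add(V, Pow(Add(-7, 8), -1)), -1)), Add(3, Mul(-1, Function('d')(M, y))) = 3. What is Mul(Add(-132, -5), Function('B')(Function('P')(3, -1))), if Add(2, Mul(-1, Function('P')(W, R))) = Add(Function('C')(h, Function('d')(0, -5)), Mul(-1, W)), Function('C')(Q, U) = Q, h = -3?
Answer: Rational(-1507, 9) ≈ -167.44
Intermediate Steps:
Function('d')(M, y) = 0 (Function('d')(M, y) = Add(3, Mul(-1, 3)) = Add(3, -3) = 0)
Function('P')(W, R) = Add(5, W) (Function('P')(W, R) = Add(2, Mul(-1, Add(-3, Mul(-1, W)))) = Add(2, Add(3, W)) = Add(5, W))
Function('B')(V) = Add(3, Mul(-2, V, Pow(Add(1, V), -1))) (Function('B')(V) = Add(3, Mul(-1, Mul(Add(V, V), Pow(Add(V, Pow(Add(-7, 8), -1)), -1)))) = Add(3, Mul(-1, Mul(Mul(2, V), Pow(Add(V, Pow(1, -1)), -1)))) = Add(3, Mul(-1, Mul(Mul(2, V), Pow(Add(V, 1), -1)))) = Add(3, Mul(-1, Mul(Mul(2, V), Pow(Add(1, V), -1)))) = Add(3, Mul(-1, Mul(2, V, Pow(Add(1, V), -1)))) = Add(3, Mul(-2, V, Pow(Add(1, V), -1))))
Mul(Add(-132, -5), Function('B')(Function('P')(3, -1))) = Mul(Add(-132, -5), Mul(Pow(Add(1, Add(5, 3)), -1), Add(3, Add(5, 3)))) = Mul(-137, Mul(Pow(Add(1, 8), -1), Add(3, 8))) = Mul(-137, Mul(Pow(9, -1), 11)) = Mul(-137, Mul(Rational(1, 9), 11)) = Mul(-137, Rational(11, 9)) = Rational(-1507, 9)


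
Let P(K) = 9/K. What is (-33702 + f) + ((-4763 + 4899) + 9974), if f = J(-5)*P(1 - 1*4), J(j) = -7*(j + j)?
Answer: -23802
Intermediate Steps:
J(j) = -14*j
f = -210 (f = (-14*(-5))*(9/(1 - 1*4)) = 70*(9/(1 - 4)) = 70*(9/(-3)) = 70*(9*(-⅓)) = 70*(-3) = -210)
(-33702 + f) + ((-4763 + 4899) + 9974) = (-33702 - 210) + ((-4763 + 4899) + 9974) = -33912 + (136 + 9974) = -33912 + 10110 = -23802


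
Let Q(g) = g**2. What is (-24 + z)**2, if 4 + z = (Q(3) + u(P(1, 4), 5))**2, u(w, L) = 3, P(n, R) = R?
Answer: 13456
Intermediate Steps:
z = 140 (z = -4 + (3**2 + 3)**2 = -4 + (9 + 3)**2 = -4 + 12**2 = -4 + 144 = 140)
(-24 + z)**2 = (-24 + 140)**2 = 116**2 = 13456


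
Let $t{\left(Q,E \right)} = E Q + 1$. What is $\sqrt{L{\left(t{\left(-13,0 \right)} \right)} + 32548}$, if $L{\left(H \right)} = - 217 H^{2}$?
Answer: $\sqrt{32331} \approx 179.81$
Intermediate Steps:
$t{\left(Q,E \right)} = 1 + E Q$
$\sqrt{L{\left(t{\left(-13,0 \right)} \right)} + 32548} = \sqrt{- 217 \left(1 + 0 \left(-13\right)\right)^{2} + 32548} = \sqrt{- 217 \left(1 + 0\right)^{2} + 32548} = \sqrt{- 217 \cdot 1^{2} + 32548} = \sqrt{\left(-217\right) 1 + 32548} = \sqrt{-217 + 32548} = \sqrt{32331}$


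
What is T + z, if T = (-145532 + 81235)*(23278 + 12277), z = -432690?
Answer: -2286512525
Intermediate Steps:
T = -2286079835 (T = -64297*35555 = -2286079835)
T + z = -2286079835 - 432690 = -2286512525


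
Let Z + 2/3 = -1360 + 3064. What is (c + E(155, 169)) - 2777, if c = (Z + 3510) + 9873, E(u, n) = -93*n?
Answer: -10223/3 ≈ -3407.7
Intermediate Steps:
Z = 5110/3 (Z = -2/3 + (-1360 + 3064) = -2/3 + 1704 = 5110/3 ≈ 1703.3)
c = 45259/3 (c = (5110/3 + 3510) + 9873 = 15640/3 + 9873 = 45259/3 ≈ 15086.)
(c + E(155, 169)) - 2777 = (45259/3 - 93*169) - 2777 = (45259/3 - 15717) - 2777 = -1892/3 - 2777 = -10223/3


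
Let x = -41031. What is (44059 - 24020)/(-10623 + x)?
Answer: -20039/51654 ≈ -0.38795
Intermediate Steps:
(44059 - 24020)/(-10623 + x) = (44059 - 24020)/(-10623 - 41031) = 20039/(-51654) = 20039*(-1/51654) = -20039/51654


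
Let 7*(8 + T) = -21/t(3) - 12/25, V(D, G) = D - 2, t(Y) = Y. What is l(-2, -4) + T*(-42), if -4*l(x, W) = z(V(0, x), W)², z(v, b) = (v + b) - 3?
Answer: 36063/100 ≈ 360.63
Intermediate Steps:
V(D, G) = -2 + D
z(v, b) = -3 + b + v (z(v, b) = (b + v) - 3 = -3 + b + v)
T = -1587/175 (T = -8 + (-21/3 - 12/25)/7 = -8 + (-21*⅓ - 12*1/25)/7 = -8 + (-7 - 12/25)/7 = -8 + (⅐)*(-187/25) = -8 - 187/175 = -1587/175 ≈ -9.0686)
l(x, W) = -(-5 + W)²/4 (l(x, W) = -(-3 + W + (-2 + 0))²/4 = -(-3 + W - 2)²/4 = -(-5 + W)²/4)
l(-2, -4) + T*(-42) = -(-5 - 4)²/4 - 1587/175*(-42) = -¼*(-9)² + 9522/25 = -¼*81 + 9522/25 = -81/4 + 9522/25 = 36063/100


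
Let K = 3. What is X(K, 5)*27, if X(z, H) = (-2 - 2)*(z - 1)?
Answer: -216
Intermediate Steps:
X(z, H) = 4 - 4*z (X(z, H) = -4*(-1 + z) = 4 - 4*z)
X(K, 5)*27 = (4 - 4*3)*27 = (4 - 12)*27 = -8*27 = -216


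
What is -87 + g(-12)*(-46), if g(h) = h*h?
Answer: -6711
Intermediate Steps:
g(h) = h²
-87 + g(-12)*(-46) = -87 + (-12)²*(-46) = -87 + 144*(-46) = -87 - 6624 = -6711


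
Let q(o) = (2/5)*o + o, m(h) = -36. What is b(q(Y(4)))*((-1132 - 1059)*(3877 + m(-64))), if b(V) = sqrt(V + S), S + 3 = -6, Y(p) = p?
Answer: -8415631*I*sqrt(85)/5 ≈ -1.5518e+7*I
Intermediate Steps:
S = -9 (S = -3 - 6 = -9)
q(o) = 7*o/5 (q(o) = (2*(1/5))*o + o = 2*o/5 + o = 7*o/5)
b(V) = sqrt(-9 + V) (b(V) = sqrt(V - 9) = sqrt(-9 + V))
b(q(Y(4)))*((-1132 - 1059)*(3877 + m(-64))) = sqrt(-9 + (7/5)*4)*((-1132 - 1059)*(3877 - 36)) = sqrt(-9 + 28/5)*(-2191*3841) = sqrt(-17/5)*(-8415631) = (I*sqrt(85)/5)*(-8415631) = -8415631*I*sqrt(85)/5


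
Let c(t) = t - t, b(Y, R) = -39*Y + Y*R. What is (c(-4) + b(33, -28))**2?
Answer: 4888521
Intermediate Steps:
b(Y, R) = -39*Y + R*Y
c(t) = 0
(c(-4) + b(33, -28))**2 = (0 + 33*(-39 - 28))**2 = (0 + 33*(-67))**2 = (0 - 2211)**2 = (-2211)**2 = 4888521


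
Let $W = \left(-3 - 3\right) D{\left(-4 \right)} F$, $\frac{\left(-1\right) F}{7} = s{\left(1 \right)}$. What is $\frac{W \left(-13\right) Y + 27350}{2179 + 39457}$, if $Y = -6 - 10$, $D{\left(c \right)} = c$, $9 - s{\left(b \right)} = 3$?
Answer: $- \frac{91157}{20818} \approx -4.3788$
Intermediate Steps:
$s{\left(b \right)} = 6$ ($s{\left(b \right)} = 9 - 3 = 6$)
$F = -42$ ($F = \left(-7\right) 6 = -42$)
$Y = -16$
$W = -1008$ ($W = \left(-3 - 3\right) \left(-4\right) \left(-42\right) = \left(-6\right) \left(-4\right) \left(-42\right) = 24 \left(-42\right) = -1008$)
$\frac{W \left(-13\right) Y + 27350}{2179 + 39457} = \frac{\left(-1008\right) \left(-13\right) \left(-16\right) + 27350}{2179 + 39457} = \frac{13104 \left(-16\right) + 27350}{41636} = \left(-209664 + 27350\right) \frac{1}{41636} = \left(-182314\right) \frac{1}{41636} = - \frac{91157}{20818}$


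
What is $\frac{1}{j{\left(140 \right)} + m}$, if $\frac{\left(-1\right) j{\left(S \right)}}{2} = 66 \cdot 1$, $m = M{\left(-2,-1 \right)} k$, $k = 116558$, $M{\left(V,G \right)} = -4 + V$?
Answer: $- \frac{1}{699480} \approx -1.4296 \cdot 10^{-6}$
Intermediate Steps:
$m = -699348$ ($m = \left(-4 - 2\right) 116558 = \left(-6\right) 116558 = -699348$)
$j{\left(S \right)} = -132$ ($j{\left(S \right)} = - 2 \cdot 66 \cdot 1 = \left(-2\right) 66 = -132$)
$\frac{1}{j{\left(140 \right)} + m} = \frac{1}{-132 - 699348} = \frac{1}{-699480} = - \frac{1}{699480}$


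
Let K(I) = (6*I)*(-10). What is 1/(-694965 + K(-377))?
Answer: -1/672345 ≈ -1.4873e-6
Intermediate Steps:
K(I) = -60*I
1/(-694965 + K(-377)) = 1/(-694965 - 60*(-377)) = 1/(-694965 + 22620) = 1/(-672345) = -1/672345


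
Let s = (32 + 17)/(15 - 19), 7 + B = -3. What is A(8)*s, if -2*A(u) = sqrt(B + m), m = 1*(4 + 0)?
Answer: 49*I*sqrt(6)/8 ≈ 15.003*I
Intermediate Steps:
B = -10 (B = -7 - 3 = -10)
m = 4 (m = 1*4 = 4)
A(u) = -I*sqrt(6)/2 (A(u) = -sqrt(-10 + 4)/2 = -I*sqrt(6)/2)
s = -49/4 (s = 49/(-4) = 49*(-1/4) = -49/4 ≈ -12.250)
A(8)*s = -I*sqrt(6)/2*(-49/4) = 49*I*sqrt(6)/8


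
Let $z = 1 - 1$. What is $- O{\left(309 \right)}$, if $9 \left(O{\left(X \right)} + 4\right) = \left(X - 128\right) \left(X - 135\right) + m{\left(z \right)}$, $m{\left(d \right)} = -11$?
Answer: $- \frac{31447}{9} \approx -3494.1$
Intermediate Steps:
$z = 0$
$O{\left(X \right)} = - \frac{47}{9} + \frac{\left(-135 + X\right) \left(-128 + X\right)}{9}$ ($O{\left(X \right)} = -4 + \frac{\left(X - 128\right) \left(X - 135\right) - 11}{9} = -4 + \frac{\left(-128 + X\right) \left(-135 + X\right) - 11}{9} = -4 + \frac{\left(-135 + X\right) \left(-128 + X\right) - 11}{9} = -4 + \frac{-11 + \left(-135 + X\right) \left(-128 + X\right)}{9} = -4 + \left(- \frac{11}{9} + \frac{\left(-135 + X\right) \left(-128 + X\right)}{9}\right) = - \frac{47}{9} + \frac{\left(-135 + X\right) \left(-128 + X\right)}{9}$)
$- O{\left(309 \right)} = - (\frac{17233}{9} - \frac{27089}{3} + \frac{309^{2}}{9}) = - (\frac{17233}{9} - \frac{27089}{3} + \frac{1}{9} \cdot 95481) = - (\frac{17233}{9} - \frac{27089}{3} + 10609) = \left(-1\right) \frac{31447}{9} = - \frac{31447}{9}$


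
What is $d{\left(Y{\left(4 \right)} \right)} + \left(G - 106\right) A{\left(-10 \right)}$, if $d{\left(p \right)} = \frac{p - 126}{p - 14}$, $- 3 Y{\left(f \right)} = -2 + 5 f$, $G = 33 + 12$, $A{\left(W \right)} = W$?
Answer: $\frac{3083}{5} \approx 616.6$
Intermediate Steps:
$G = 45$
$Y{\left(f \right)} = \frac{2}{3} - \frac{5 f}{3}$ ($Y{\left(f \right)} = - \frac{-2 + 5 f}{3} = \frac{2}{3} - \frac{5 f}{3}$)
$d{\left(p \right)} = \frac{-126 + p}{-14 + p}$
$d{\left(Y{\left(4 \right)} \right)} + \left(G - 106\right) A{\left(-10 \right)} = \frac{-126 + \left(\frac{2}{3} - \frac{20}{3}\right)}{-14 + \left(\frac{2}{3} - \frac{20}{3}\right)} + \left(45 - 106\right) \left(-10\right) = \frac{-126 + \left(\frac{2}{3} - \frac{20}{3}\right)}{-14 + \left(\frac{2}{3} - \frac{20}{3}\right)} - -610 = \frac{-126 - 6}{-14 - 6} + 610 = \frac{1}{-20} \left(-132\right) + 610 = \left(- \frac{1}{20}\right) \left(-132\right) + 610 = \frac{33}{5} + 610 = \frac{3083}{5}$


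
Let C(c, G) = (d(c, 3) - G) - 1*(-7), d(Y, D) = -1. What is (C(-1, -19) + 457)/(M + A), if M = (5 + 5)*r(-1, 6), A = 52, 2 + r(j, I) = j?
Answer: 241/11 ≈ 21.909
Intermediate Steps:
r(j, I) = -2 + j
M = -30 (M = (5 + 5)*(-2 - 1) = 10*(-3) = -30)
C(c, G) = 6 - G (C(c, G) = (-1 - G) - 1*(-7) = (-1 - G) + 7 = 6 - G)
(C(-1, -19) + 457)/(M + A) = ((6 - 1*(-19)) + 457)/(-30 + 52) = ((6 + 19) + 457)/22 = (25 + 457)*(1/22) = 482*(1/22) = 241/11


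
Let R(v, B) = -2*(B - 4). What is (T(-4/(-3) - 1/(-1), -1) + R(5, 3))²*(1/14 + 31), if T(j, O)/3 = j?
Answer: 35235/14 ≈ 2516.8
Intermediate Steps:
T(j, O) = 3*j
R(v, B) = 8 - 2*B (R(v, B) = -2*(-4 + B) = 8 - 2*B)
(T(-4/(-3) - 1/(-1), -1) + R(5, 3))²*(1/14 + 31) = (3*(-4/(-3) - 1/(-1)) + (8 - 2*3))²*(1/14 + 31) = (3*(-4*(-⅓) - 1*(-1)) + (8 - 6))²*(1/14 + 31) = (3*(4/3 + 1) + 2)²*(435/14) = (3*(7/3) + 2)²*(435/14) = (7 + 2)²*(435/14) = 9²*(435/14) = 81*(435/14) = 35235/14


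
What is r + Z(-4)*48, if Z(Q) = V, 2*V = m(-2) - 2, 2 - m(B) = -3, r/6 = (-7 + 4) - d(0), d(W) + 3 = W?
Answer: 72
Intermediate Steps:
d(W) = -3 + W
r = 0 (r = 6*((-7 + 4) - (-3 + 0)) = 6*(-3 - 1*(-3)) = 6*(-3 + 3) = 6*0 = 0)
m(B) = 5 (m(B) = 2 - 1*(-3) = 2 + 3 = 5)
V = 3/2 (V = (5 - 2)/2 = (½)*3 = 3/2 ≈ 1.5000)
Z(Q) = 3/2
r + Z(-4)*48 = 0 + (3/2)*48 = 0 + 72 = 72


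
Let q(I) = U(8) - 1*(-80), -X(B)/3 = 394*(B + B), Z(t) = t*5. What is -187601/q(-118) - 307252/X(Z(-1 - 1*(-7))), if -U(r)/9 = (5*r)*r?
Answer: 354124213/4964400 ≈ 71.333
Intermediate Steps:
U(r) = -45*r² (U(r) = -9*5*r*r = -45*r²)
Z(t) = 5*t
X(B) = -2364*B (X(B) = -1182*(B + B) = -1182*2*B = -2364*B)
q(I) = -2800 (q(I) = -45*8² - 1*(-80) = -45*64 + 80 = -2880 + 80 = -2800)
-187601/q(-118) - 307252/X(Z(-1 - 1*(-7))) = -187601/(-2800) - 307252*(-1/(11820*(-1 - 1*(-7)))) = -187601*(-1/2800) - 307252*(-1/(11820*(-1 + 7))) = 187601/2800 - 307252/((-11820*6)) = 187601/2800 - 307252/((-2364*30)) = 187601/2800 - 307252/(-70920) = 187601/2800 - 307252*(-1/70920) = 187601/2800 + 76813/17730 = 354124213/4964400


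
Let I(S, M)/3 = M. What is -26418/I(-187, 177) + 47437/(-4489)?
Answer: -47926483/794553 ≈ -60.319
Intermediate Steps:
I(S, M) = 3*M
-26418/I(-187, 177) + 47437/(-4489) = -26418/(3*177) + 47437/(-4489) = -26418/531 + 47437*(-1/4489) = -26418*1/531 - 47437/4489 = -8806/177 - 47437/4489 = -47926483/794553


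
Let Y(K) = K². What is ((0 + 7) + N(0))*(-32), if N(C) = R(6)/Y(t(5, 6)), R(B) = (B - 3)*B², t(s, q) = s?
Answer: -9056/25 ≈ -362.24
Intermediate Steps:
R(B) = B²*(-3 + B) (R(B) = (-3 + B)*B² = B²*(-3 + B))
N(C) = 108/25 (N(C) = (6²*(-3 + 6))/(5²) = (36*3)/25 = 108*(1/25) = 108/25)
((0 + 7) + N(0))*(-32) = ((0 + 7) + 108/25)*(-32) = (7 + 108/25)*(-32) = (283/25)*(-32) = -9056/25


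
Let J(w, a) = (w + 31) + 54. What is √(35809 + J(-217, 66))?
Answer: √35677 ≈ 188.88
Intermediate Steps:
J(w, a) = 85 + w (J(w, a) = (31 + w) + 54 = 85 + w)
√(35809 + J(-217, 66)) = √(35809 + (85 - 217)) = √(35809 - 132) = √35677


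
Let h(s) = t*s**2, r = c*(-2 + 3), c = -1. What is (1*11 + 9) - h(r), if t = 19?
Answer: 1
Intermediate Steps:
r = -1 (r = -(-2 + 3) = -1*1 = -1)
h(s) = 19*s**2
(1*11 + 9) - h(r) = (1*11 + 9) - 19*(-1)**2 = (11 + 9) - 19 = 20 - 1*19 = 20 - 19 = 1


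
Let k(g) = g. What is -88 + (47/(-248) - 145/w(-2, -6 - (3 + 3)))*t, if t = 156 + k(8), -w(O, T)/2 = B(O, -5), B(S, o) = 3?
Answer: 715031/186 ≈ 3844.3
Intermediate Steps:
w(O, T) = -6 (w(O, T) = -2*3 = -6)
t = 164 (t = 156 + 8 = 164)
-88 + (47/(-248) - 145/w(-2, -6 - (3 + 3)))*t = -88 + (47/(-248) - 145/(-6))*164 = -88 + (47*(-1/248) - 145*(-1/6))*164 = -88 + (-47/248 + 145/6)*164 = -88 + (17839/744)*164 = -88 + 731399/186 = 715031/186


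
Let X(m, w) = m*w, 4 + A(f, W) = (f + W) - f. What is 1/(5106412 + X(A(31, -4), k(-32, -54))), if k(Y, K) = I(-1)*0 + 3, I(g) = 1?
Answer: 1/5106388 ≈ 1.9583e-7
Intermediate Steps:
k(Y, K) = 3 (k(Y, K) = 1*0 + 3 = 0 + 3 = 3)
A(f, W) = -4 + W (A(f, W) = -4 + ((f + W) - f) = -4 + ((W + f) - f) = -4 + W)
1/(5106412 + X(A(31, -4), k(-32, -54))) = 1/(5106412 + (-4 - 4)*3) = 1/(5106412 - 8*3) = 1/(5106412 - 24) = 1/5106388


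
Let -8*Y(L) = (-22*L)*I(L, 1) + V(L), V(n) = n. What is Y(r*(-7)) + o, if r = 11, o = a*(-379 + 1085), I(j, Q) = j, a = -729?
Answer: -3986877/8 ≈ -4.9836e+5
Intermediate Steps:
o = -514674 (o = -729*(-379 + 1085) = -729*706 = -514674)
Y(L) = -L/8 + 11*L**2/4 (Y(L) = -((-22*L)*L + L)/8 = -(-22*L**2 + L)/8 = -(L - 22*L**2)/8 = -L/8 + 11*L**2/4)
Y(r*(-7)) + o = (11*(-7))*(-1 + 22*(11*(-7)))/8 - 514674 = (1/8)*(-77)*(-1 + 22*(-77)) - 514674 = (1/8)*(-77)*(-1 - 1694) - 514674 = (1/8)*(-77)*(-1695) - 514674 = 130515/8 - 514674 = -3986877/8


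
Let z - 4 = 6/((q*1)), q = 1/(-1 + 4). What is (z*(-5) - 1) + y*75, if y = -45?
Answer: -3486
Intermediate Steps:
q = ⅓ (q = 1/3 = ⅓ ≈ 0.33333)
z = 22 (z = 4 + 6/(((⅓)*1)) = 4 + 6/(⅓) = 4 + 6*3 = 4 + 18 = 22)
(z*(-5) - 1) + y*75 = (22*(-5) - 1) - 45*75 = (-110 - 1) - 3375 = -111 - 3375 = -3486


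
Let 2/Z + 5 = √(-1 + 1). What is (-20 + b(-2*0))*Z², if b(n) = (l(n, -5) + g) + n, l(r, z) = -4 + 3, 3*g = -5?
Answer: -272/75 ≈ -3.6267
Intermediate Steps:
g = -5/3 (g = (⅓)*(-5) = -5/3 ≈ -1.6667)
l(r, z) = -1
Z = -⅖ (Z = 2/(-5 + √(-1 + 1)) = 2/(-5 + √0) = 2/(-5 + 0) = 2/(-5) = 2*(-⅕) = -⅖ ≈ -0.40000)
b(n) = -8/3 + n (b(n) = (-1 - 5/3) + n = -8/3 + n)
(-20 + b(-2*0))*Z² = (-20 + (-8/3 - 2*0))*(-⅖)² = (-20 + (-8/3 + 0))*(4/25) = (-20 - 8/3)*(4/25) = -68/3*4/25 = -272/75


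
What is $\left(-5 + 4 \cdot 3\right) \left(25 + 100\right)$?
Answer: $875$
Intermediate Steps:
$\left(-5 + 4 \cdot 3\right) \left(25 + 100\right) = \left(-5 + 12\right) 125 = 7 \cdot 125 = 875$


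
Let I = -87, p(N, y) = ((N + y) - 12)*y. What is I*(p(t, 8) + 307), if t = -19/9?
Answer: -67367/3 ≈ -22456.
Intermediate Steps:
t = -19/9 (t = -19*⅑ = -19/9 ≈ -2.1111)
p(N, y) = y*(-12 + N + y) (p(N, y) = (-12 + N + y)*y = y*(-12 + N + y))
I*(p(t, 8) + 307) = -87*(8*(-12 - 19/9 + 8) + 307) = -87*(8*(-55/9) + 307) = -87*(-440/9 + 307) = -87*2323/9 = -67367/3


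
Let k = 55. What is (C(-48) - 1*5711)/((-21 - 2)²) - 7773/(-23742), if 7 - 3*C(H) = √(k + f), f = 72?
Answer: -14602583/1395502 - √127/1587 ≈ -10.471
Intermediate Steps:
C(H) = 7/3 - √127/3 (C(H) = 7/3 - √(55 + 72)/3 = 7/3 - √127/3)
(C(-48) - 1*5711)/((-21 - 2)²) - 7773/(-23742) = ((7/3 - √127/3) - 1*5711)/((-21 - 2)²) - 7773/(-23742) = ((7/3 - √127/3) - 5711)/((-23)²) - 7773*(-1/23742) = (-17126/3 - √127/3)/529 + 2591/7914 = (-17126/3 - √127/3)*(1/529) + 2591/7914 = (-17126/1587 - √127/1587) + 2591/7914 = -14602583/1395502 - √127/1587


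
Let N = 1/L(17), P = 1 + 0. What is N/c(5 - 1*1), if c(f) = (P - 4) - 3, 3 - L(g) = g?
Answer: 1/84 ≈ 0.011905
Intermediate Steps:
L(g) = 3 - g
P = 1
N = -1/14 (N = 1/(3 - 1*17) = 1/(3 - 17) = 1/(-14) = -1/14 ≈ -0.071429)
c(f) = -6 (c(f) = (1 - 4) - 3 = -3 - 3 = -6)
N/c(5 - 1*1) = -1/14/(-6) = -⅙*(-1/14) = 1/84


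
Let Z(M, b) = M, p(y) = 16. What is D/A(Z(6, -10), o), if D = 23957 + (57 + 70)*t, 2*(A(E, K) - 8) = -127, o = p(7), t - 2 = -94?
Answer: -8182/37 ≈ -221.14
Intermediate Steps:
t = -92 (t = 2 - 94 = -92)
o = 16
A(E, K) = -111/2 (A(E, K) = 8 + (1/2)*(-127) = 8 - 127/2 = -111/2)
D = 12273 (D = 23957 + (57 + 70)*(-92) = 23957 + 127*(-92) = 23957 - 11684 = 12273)
D/A(Z(6, -10), o) = 12273/(-111/2) = 12273*(-2/111) = -8182/37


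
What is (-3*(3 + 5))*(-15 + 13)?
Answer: 48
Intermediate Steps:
(-3*(3 + 5))*(-15 + 13) = -3*8*(-2) = -24*(-2) = 48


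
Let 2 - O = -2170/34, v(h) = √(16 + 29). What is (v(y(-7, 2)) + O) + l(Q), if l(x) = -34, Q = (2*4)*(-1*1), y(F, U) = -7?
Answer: 541/17 + 3*√5 ≈ 38.532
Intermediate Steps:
v(h) = 3*√5 (v(h) = √45 = 3*√5)
Q = -8 (Q = 8*(-1) = -8)
O = 1119/17 (O = 2 - (-2170)/34 = 2 - 1*(-1085/17) = 2 + 1085/17 = 1119/17 ≈ 65.823)
(v(y(-7, 2)) + O) + l(Q) = (3*√5 + 1119/17) - 34 = (1119/17 + 3*√5) - 34 = 541/17 + 3*√5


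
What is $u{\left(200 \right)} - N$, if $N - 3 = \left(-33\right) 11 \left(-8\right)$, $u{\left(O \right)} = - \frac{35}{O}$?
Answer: $- \frac{116287}{40} \approx -2907.2$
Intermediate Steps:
$N = 2907$ ($N = 3 + \left(-33\right) 11 \left(-8\right) = 3 - -2904 = 3 + 2904 = 2907$)
$u{\left(200 \right)} - N = - \frac{35}{200} - 2907 = \left(-35\right) \frac{1}{200} - 2907 = - \frac{7}{40} - 2907 = - \frac{116287}{40}$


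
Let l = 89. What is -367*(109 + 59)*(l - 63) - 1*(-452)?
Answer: -1602604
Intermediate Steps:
-367*(109 + 59)*(l - 63) - 1*(-452) = -367*(109 + 59)*(89 - 63) - 1*(-452) = -61656*26 + 452 = -367*4368 + 452 = -1603056 + 452 = -1602604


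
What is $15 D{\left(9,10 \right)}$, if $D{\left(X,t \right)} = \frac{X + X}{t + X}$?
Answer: $\frac{270}{19} \approx 14.211$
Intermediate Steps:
$D{\left(X,t \right)} = \frac{2 X}{X + t}$
$15 D{\left(9,10 \right)} = 15 \cdot 2 \cdot 9 \frac{1}{9 + 10} = 15 \cdot 2 \cdot 9 \cdot \frac{1}{19} = 15 \cdot \frac{18}{19} = \frac{270}{19}$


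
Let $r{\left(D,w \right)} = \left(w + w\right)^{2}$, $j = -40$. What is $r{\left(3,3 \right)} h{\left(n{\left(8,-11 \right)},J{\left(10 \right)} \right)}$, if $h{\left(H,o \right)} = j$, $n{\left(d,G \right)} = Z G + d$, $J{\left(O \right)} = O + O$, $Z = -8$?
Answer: $-1440$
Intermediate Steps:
$r{\left(D,w \right)} = 4 w^{2}$ ($r{\left(D,w \right)} = \left(2 w\right)^{2} = 4 w^{2}$)
$J{\left(O \right)} = 2 O$
$n{\left(d,G \right)} = d - 8 G$ ($n{\left(d,G \right)} = - 8 G + d = d - 8 G$)
$h{\left(H,o \right)} = -40$
$r{\left(3,3 \right)} h{\left(n{\left(8,-11 \right)},J{\left(10 \right)} \right)} = 4 \cdot 3^{2} \left(-40\right) = 4 \cdot 9 \left(-40\right) = 36 \left(-40\right) = -1440$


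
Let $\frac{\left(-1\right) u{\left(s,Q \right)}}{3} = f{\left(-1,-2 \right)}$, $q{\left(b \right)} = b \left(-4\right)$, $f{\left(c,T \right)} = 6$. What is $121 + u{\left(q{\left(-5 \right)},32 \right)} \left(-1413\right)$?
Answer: $25555$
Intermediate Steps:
$q{\left(b \right)} = - 4 b$
$u{\left(s,Q \right)} = -18$ ($u{\left(s,Q \right)} = \left(-3\right) 6 = -18$)
$121 + u{\left(q{\left(-5 \right)},32 \right)} \left(-1413\right) = 121 - -25434 = 121 + 25434 = 25555$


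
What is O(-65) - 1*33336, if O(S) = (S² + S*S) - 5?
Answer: -24891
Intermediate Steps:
O(S) = -5 + 2*S² (O(S) = (S² + S²) - 5 = 2*S² - 5 = -5 + 2*S²)
O(-65) - 1*33336 = (-5 + 2*(-65)²) - 1*33336 = (-5 + 2*4225) - 33336 = (-5 + 8450) - 33336 = 8445 - 33336 = -24891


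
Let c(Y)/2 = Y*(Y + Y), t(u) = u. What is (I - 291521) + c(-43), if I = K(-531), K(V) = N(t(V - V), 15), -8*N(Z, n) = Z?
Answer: -284125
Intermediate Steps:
N(Z, n) = -Z/8
K(V) = 0 (K(V) = -(V - V)/8 = -⅛*0 = 0)
I = 0
c(Y) = 4*Y² (c(Y) = 2*(Y*(Y + Y)) = 2*(Y*(2*Y)) = 2*(2*Y²) = 4*Y²)
(I - 291521) + c(-43) = (0 - 291521) + 4*(-43)² = -291521 + 4*1849 = -291521 + 7396 = -284125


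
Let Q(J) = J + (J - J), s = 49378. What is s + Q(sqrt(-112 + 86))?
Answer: 49378 + I*sqrt(26) ≈ 49378.0 + 5.099*I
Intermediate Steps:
Q(J) = J (Q(J) = J + 0 = J)
s + Q(sqrt(-112 + 86)) = 49378 + sqrt(-112 + 86) = 49378 + sqrt(-26) = 49378 + I*sqrt(26)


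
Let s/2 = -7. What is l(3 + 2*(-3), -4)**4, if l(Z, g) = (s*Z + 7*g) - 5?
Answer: 6561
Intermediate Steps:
s = -14 (s = 2*(-7) = -14)
l(Z, g) = -5 - 14*Z + 7*g (l(Z, g) = (-14*Z + 7*g) - 5 = -5 - 14*Z + 7*g)
l(3 + 2*(-3), -4)**4 = (-5 - 14*(3 + 2*(-3)) + 7*(-4))**4 = (-5 - 14*(3 - 6) - 28)**4 = (-5 - 14*(-3) - 28)**4 = (-5 + 42 - 28)**4 = 9**4 = 6561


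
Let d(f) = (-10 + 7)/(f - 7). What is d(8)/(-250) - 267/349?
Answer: -65703/87250 ≈ -0.75304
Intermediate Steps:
d(f) = -3/(-7 + f)
d(8)/(-250) - 267/349 = -3/(-7 + 8)/(-250) - 267/349 = -3/1*(-1/250) - 267*1/349 = -3*1*(-1/250) - 267/349 = -3*(-1/250) - 267/349 = 3/250 - 267/349 = -65703/87250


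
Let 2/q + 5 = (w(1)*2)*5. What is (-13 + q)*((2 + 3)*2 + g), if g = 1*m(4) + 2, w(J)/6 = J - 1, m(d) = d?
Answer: -1072/5 ≈ -214.40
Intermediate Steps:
w(J) = -6 + 6*J (w(J) = 6*(J - 1) = 6*(-1 + J) = -6 + 6*J)
q = -⅖ (q = 2/(-5 + ((-6 + 6*1)*2)*5) = 2/(-5 + ((-6 + 6)*2)*5) = 2/(-5 + (0*2)*5) = 2/(-5 + 0*5) = 2/(-5 + 0) = 2/(-5) = 2*(-⅕) = -⅖ ≈ -0.40000)
g = 6 (g = 1*4 + 2 = 4 + 2 = 6)
(-13 + q)*((2 + 3)*2 + g) = (-13 - ⅖)*((2 + 3)*2 + 6) = -67*(5*2 + 6)/5 = -67*(10 + 6)/5 = -67/5*16 = -1072/5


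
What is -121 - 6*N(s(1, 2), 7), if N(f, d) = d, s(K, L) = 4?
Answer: -163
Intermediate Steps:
-121 - 6*N(s(1, 2), 7) = -121 - 6*7 = -121 - 42 = -163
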